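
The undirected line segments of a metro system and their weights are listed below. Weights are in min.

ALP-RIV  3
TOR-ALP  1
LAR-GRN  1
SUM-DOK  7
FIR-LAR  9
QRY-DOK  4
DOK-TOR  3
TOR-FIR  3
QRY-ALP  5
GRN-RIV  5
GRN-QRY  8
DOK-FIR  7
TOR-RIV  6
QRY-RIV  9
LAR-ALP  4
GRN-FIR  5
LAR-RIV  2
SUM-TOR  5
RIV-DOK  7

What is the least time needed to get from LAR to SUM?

Candidate routes:
LAR–RIV–ALP–TOR–SUM: 2+3+1+5 = 11
LAR–RIV–TOR–SUM: 2+6+5 = 13
LAR–ALP–TOR–SUM: 4+1+5 = 10
The minimum is 10 min via LAR–ALP–TOR–SUM.

10 min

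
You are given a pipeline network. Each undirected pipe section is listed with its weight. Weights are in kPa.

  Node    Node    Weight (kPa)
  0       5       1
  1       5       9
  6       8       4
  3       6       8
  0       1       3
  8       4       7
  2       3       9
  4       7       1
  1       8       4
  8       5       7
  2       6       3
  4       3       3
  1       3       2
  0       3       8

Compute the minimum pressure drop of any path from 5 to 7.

10 kPa

Running Dijkstra from 5:
5: 0
0: 1  (via 5)
1: 4  (via 0)
3: 6  (via 1)
8: 7  (via 5)
4: 9  (via 3)
7: 10  (via 4)
Shortest route: 5 → 0 → 1 → 3 → 4 → 7 = 10 kPa.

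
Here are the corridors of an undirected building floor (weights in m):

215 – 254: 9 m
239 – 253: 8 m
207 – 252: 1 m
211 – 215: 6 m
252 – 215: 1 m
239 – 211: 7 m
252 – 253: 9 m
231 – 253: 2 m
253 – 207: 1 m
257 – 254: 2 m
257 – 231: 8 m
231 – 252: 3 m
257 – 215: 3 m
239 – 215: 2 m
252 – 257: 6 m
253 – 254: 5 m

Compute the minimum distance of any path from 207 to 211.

8 m

Candidate routes:
207 → 252 → 215 → 239 → 211: 1+1+2+7 = 11
207 → 252 → 215 → 211: 1+1+6 = 8
Cheapest is 207 → 252 → 215 → 211 at 8 m.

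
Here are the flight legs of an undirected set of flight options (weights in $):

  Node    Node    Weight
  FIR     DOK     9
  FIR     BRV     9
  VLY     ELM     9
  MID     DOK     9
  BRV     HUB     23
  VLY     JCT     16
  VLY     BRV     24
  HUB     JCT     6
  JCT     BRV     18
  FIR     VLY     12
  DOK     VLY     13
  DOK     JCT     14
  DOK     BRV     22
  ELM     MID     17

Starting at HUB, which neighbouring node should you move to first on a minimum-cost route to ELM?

Candidate routes:
HUB → JCT → DOK → VLY → ELM: 6+14+13+9 = 42
HUB → JCT → VLY → ELM: 6+16+9 = 31
The minimum is $31 via HUB → JCT → VLY → ELM.
So from HUB the first move is to JCT.

JCT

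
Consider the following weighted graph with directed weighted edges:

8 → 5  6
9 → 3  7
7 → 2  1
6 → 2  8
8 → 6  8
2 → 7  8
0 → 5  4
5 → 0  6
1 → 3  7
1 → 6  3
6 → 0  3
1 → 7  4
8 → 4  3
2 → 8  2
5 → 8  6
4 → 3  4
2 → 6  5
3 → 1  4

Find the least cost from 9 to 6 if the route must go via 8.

Best 9 to 8: 9–3–1–7–2–8 costing 18
Shortest 8→6: 8–6 = 8
Total via 8: 18 + 8 = 26.

26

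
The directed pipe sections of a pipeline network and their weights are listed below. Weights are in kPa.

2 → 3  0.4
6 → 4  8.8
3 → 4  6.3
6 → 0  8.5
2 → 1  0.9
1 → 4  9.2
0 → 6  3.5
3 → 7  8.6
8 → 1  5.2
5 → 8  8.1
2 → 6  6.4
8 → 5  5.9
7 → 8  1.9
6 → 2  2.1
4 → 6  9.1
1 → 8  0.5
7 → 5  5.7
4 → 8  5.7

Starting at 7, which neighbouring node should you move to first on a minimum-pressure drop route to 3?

Enumerating some paths:
7 - 5 - 8 - 1 - 4 - 6 - 2 - 3: 5.7+8.1+5.2+9.2+9.1+2.1+0.4 = 39.8
7 - 8 - 1 - 4 - 6 - 2 - 3: 1.9+5.2+9.2+9.1+2.1+0.4 = 27.9
Cheapest is 7 - 8 - 1 - 4 - 6 - 2 - 3 at 27.9 kPa.
So from 7 the first move is to 8.

8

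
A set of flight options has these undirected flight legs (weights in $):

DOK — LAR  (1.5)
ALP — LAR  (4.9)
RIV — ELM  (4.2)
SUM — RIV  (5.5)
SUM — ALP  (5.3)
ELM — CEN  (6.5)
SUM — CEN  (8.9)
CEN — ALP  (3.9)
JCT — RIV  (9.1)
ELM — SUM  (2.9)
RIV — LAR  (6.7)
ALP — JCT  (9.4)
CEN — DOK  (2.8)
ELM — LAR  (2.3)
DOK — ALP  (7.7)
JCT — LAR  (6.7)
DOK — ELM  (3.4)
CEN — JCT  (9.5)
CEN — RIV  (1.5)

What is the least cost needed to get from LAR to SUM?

$5.2

Enumerating some paths:
LAR–DOK–ELM–SUM: 1.5+3.4+2.9 = 7.8
LAR–ALP–SUM: 4.9+5.3 = 10.2
LAR–ELM–SUM: 2.3+2.9 = 5.2
The minimum is $5.2 via LAR–ELM–SUM.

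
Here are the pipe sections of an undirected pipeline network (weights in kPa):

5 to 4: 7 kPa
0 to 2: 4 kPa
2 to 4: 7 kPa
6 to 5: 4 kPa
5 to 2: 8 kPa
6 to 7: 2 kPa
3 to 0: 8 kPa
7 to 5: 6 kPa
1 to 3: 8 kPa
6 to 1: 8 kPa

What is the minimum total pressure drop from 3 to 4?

Candidate routes:
3 → 1 → 6 → 7 → 5 → 4: 8+8+2+6+7 = 31
3 → 0 → 2 → 5 → 4: 8+4+8+7 = 27
3 → 1 → 6 → 5 → 4: 8+8+4+7 = 27
3 → 0 → 2 → 4: 8+4+7 = 19
Cheapest is 3 → 0 → 2 → 4 at 19 kPa.

19 kPa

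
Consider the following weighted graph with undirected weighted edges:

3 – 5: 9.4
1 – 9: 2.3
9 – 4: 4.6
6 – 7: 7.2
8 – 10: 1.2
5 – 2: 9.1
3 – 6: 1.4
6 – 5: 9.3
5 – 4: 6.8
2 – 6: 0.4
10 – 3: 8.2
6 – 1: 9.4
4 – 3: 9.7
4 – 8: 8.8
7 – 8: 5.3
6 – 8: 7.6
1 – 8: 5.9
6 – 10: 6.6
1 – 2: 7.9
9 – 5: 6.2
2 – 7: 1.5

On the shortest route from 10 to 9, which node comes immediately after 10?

Compare a few routes:
10–6–2–1–9: 6.6+0.4+7.9+2.3 = 17.2
10–8–4–9: 1.2+8.8+4.6 = 14.6
10–8–1–9: 1.2+5.9+2.3 = 9.4
Cheapest is 10–8–1–9 at 9.4.
So from 10 the first move is to 8.

8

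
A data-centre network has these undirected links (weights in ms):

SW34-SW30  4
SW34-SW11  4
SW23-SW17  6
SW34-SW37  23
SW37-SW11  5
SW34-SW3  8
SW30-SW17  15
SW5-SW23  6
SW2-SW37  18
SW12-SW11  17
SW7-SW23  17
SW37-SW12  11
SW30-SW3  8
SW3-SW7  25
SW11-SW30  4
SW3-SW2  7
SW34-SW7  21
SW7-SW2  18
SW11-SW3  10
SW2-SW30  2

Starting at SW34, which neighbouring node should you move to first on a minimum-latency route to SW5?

SW30

Candidate routes:
SW34 - SW11 - SW30 - SW17 - SW23 - SW5: 4+4+15+6+6 = 35
SW34 - SW30 - SW17 - SW23 - SW5: 4+15+6+6 = 31
Cheapest is SW34 - SW30 - SW17 - SW23 - SW5 at 31 ms.
So from SW34 the first move is to SW30.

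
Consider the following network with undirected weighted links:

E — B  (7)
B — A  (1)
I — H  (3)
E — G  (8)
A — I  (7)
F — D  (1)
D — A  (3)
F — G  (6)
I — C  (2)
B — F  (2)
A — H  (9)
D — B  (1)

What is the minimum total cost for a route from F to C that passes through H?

17

Best F to H: F–B–A–H costing 12
Best H to C: H–I–C costing 5
Total via H: 12 + 5 = 17.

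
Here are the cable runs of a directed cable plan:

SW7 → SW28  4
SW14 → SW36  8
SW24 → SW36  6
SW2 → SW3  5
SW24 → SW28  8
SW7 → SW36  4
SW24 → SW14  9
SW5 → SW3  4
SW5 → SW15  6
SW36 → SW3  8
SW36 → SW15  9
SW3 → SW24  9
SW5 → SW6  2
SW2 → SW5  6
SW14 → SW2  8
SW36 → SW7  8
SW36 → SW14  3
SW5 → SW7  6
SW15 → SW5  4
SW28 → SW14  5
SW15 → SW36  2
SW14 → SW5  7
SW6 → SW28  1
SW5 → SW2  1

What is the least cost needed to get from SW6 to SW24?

Shortest distances from SW6:
SW6: 0
SW28: 1  (via SW6)
SW14: 6  (via SW28)
SW5: 13  (via SW14)
SW2: 14  (via SW14)
SW36: 14  (via SW14)
SW3: 17  (via SW5)
SW7: 19  (via SW5)
SW15: 19  (via SW5)
SW24: 26  (via SW3)
Shortest route: SW6–SW28–SW14–SW5–SW3–SW24 = 26.

26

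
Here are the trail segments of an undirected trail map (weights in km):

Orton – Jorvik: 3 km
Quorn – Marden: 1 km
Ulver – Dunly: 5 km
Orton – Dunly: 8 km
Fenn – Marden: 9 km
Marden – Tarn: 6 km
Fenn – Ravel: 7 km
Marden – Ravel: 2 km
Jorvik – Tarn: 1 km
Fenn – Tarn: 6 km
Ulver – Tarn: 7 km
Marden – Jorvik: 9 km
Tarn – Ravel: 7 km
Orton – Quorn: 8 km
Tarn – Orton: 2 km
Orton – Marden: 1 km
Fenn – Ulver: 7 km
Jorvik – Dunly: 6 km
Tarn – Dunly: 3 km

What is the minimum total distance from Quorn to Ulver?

Enumerating some paths:
Quorn–Marden–Orton–Tarn–Dunly–Ulver: 1+1+2+3+5 = 12
Quorn–Marden–Orton–Tarn–Ulver: 1+1+2+7 = 11
The minimum is 11 km via Quorn–Marden–Orton–Tarn–Ulver.

11 km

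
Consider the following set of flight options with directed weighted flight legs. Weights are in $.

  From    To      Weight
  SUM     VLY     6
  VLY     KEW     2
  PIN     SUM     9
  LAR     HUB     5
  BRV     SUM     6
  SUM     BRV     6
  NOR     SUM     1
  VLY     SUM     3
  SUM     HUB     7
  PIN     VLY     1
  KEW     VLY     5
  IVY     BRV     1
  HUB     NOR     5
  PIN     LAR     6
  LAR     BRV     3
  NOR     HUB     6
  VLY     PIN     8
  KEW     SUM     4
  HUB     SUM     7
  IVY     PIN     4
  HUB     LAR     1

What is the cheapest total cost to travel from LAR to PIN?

$23

Enumerating some paths:
LAR → HUB → NOR → SUM → VLY → PIN: 5+5+1+6+8 = 25
LAR → BRV → SUM → VLY → PIN: 3+6+6+8 = 23
Cheapest is LAR → BRV → SUM → VLY → PIN at $23.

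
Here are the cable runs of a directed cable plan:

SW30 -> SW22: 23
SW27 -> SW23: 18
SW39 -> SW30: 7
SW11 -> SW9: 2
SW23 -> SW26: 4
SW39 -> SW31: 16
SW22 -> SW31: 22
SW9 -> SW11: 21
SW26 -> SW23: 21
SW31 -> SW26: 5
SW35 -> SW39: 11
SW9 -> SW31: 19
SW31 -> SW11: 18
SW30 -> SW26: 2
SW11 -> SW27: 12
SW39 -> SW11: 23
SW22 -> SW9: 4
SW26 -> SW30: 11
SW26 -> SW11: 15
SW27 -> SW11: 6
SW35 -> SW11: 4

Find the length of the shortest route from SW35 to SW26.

20

Enumerating some paths:
SW35–SW39–SW30–SW26: 11+7+2 = 20
SW35–SW11–SW9–SW31–SW26: 4+2+19+5 = 30
The minimum is 20 via SW35–SW39–SW30–SW26.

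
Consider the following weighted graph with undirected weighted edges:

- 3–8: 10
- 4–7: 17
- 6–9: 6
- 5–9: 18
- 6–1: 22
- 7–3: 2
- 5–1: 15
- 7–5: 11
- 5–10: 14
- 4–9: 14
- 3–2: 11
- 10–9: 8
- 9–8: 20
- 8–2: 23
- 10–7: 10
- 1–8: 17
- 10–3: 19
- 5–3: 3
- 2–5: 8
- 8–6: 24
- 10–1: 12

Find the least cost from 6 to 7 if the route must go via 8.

36

Shortest 6→8: 6–8 = 24
Best 8 to 7: 8–3–7 costing 12
Total via 8: 24 + 12 = 36.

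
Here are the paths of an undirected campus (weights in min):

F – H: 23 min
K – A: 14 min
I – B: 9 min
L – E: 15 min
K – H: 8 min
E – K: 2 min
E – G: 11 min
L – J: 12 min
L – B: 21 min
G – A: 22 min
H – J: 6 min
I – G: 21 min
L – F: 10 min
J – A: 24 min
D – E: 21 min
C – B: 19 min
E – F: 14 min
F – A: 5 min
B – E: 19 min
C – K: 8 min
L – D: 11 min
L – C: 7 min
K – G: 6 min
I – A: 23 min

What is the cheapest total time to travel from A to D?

26 min

Running Dijkstra from A:
A: 0
F: 5  (via A)
K: 14  (via A)
L: 15  (via F)
E: 16  (via K)
G: 20  (via K)
C: 22  (via K)
H: 22  (via K)
I: 23  (via A)
J: 24  (via A)
D: 26  (via L)
Shortest route: A → F → L → D = 26 min.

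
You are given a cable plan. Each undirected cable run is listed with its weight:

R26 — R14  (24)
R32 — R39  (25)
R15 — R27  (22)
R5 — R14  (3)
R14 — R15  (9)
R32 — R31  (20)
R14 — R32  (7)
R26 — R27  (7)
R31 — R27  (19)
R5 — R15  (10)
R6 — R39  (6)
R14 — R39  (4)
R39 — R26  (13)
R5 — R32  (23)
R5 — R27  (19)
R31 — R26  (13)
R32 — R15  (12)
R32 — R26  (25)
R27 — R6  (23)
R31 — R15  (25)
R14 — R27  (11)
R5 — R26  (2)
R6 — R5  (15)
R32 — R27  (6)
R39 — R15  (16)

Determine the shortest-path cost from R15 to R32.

12

Compare a few routes:
R15 → R32: 12 = 12
R15 → R14 → R32: 9+7 = 16
The minimum is 12 via R15 → R32.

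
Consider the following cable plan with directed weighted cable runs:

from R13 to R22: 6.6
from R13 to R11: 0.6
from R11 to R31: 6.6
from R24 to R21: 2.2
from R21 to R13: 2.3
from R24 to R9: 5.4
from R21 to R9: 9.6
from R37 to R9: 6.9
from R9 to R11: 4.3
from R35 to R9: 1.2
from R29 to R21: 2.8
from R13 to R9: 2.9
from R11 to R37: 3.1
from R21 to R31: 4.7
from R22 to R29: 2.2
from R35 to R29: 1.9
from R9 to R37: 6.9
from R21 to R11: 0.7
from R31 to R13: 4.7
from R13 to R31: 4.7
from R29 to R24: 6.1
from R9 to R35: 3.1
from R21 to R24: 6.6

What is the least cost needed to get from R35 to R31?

Running Dijkstra from R35:
R35: 0
R9: 1.2  (via R35)
R29: 1.9  (via R35)
R21: 4.7  (via R29)
R11: 5.4  (via R21)
R13: 7  (via R21)
R24: 8  (via R29)
R37: 8.1  (via R9)
R31: 9.4  (via R21)
Shortest route: R35–R29–R21–R31 = 9.4.

9.4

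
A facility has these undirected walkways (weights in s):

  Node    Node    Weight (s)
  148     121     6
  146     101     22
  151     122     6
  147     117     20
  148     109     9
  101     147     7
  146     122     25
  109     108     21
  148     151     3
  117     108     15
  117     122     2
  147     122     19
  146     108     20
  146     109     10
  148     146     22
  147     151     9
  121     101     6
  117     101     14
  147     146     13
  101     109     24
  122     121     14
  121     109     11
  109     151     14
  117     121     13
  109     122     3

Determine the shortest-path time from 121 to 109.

Compare a few routes:
121 - 122 - 109: 14+3 = 17
121 - 109: 11 = 11
121 - 148 - 109: 6+9 = 15
The minimum is 11 s via 121 - 109.

11 s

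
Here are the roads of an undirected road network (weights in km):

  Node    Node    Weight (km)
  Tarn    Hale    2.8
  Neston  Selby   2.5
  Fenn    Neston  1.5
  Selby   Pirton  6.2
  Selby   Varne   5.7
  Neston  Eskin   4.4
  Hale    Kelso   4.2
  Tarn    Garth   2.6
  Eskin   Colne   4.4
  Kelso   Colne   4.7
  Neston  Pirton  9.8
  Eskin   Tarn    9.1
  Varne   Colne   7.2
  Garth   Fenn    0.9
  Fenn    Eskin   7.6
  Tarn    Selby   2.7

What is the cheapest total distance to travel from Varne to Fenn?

Enumerating some paths:
Varne–Colne–Eskin–Fenn: 7.2+4.4+7.6 = 19.2
Varne–Selby–Tarn–Garth–Fenn: 5.7+2.7+2.6+0.9 = 11.9
Varne–Colne–Eskin–Neston–Fenn: 7.2+4.4+4.4+1.5 = 17.5
Varne–Selby–Neston–Fenn: 5.7+2.5+1.5 = 9.7
Cheapest is Varne–Selby–Neston–Fenn at 9.7 km.

9.7 km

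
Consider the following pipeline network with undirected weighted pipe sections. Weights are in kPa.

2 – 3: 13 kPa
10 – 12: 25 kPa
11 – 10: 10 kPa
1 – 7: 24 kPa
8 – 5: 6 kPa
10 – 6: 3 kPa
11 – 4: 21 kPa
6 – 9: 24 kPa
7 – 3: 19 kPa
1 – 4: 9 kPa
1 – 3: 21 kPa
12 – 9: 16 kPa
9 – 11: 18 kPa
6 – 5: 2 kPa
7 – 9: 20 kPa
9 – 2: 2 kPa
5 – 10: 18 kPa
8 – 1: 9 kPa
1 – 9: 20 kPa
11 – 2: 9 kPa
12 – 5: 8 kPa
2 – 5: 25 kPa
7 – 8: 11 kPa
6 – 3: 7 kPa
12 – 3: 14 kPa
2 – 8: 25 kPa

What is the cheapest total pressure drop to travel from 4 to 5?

24 kPa

Shortest distances from 4:
4: 0
1: 9  (via 4)
8: 18  (via 1)
11: 21  (via 4)
5: 24  (via 8)
Shortest route: 4 → 1 → 8 → 5 = 24 kPa.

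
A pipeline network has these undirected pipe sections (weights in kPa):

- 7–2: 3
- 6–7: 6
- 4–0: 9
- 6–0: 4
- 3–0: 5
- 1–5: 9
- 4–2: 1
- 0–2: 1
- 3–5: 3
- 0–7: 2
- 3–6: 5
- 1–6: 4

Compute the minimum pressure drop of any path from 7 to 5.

10 kPa

Running Dijkstra from 7:
7: 0
0: 2  (via 7)
2: 3  (via 7)
4: 4  (via 2)
6: 6  (via 7)
3: 7  (via 0)
1: 10  (via 6)
5: 10  (via 3)
Shortest route: 7–0–3–5 = 10 kPa.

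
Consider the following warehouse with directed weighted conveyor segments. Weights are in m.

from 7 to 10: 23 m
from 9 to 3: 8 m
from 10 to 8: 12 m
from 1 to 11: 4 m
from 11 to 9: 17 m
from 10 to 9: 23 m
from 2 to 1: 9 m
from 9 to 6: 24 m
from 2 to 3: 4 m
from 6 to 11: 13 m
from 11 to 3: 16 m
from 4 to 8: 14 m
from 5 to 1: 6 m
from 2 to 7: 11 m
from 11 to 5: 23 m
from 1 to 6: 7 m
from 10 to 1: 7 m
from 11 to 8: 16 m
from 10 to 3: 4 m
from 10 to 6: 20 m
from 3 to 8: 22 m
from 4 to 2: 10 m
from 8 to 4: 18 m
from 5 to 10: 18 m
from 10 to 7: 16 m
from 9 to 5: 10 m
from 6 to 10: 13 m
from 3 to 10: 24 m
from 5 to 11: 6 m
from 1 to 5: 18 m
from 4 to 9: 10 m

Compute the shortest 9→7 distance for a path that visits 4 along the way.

Shortest 9→4: 9–3–8–4 = 48
Shortest 4→7: 4–2–7 = 21
Total via 4: 48 + 21 = 69 m.

69 m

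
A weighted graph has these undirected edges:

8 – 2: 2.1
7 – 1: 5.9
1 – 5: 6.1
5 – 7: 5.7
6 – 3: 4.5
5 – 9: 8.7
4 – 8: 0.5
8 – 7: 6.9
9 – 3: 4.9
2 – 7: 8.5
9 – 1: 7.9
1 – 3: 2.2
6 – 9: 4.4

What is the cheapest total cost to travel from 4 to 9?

20.4

Settle nodes by increasing distance from 4:
4: 0
8: 0.5  (via 4)
2: 2.6  (via 8)
7: 7.4  (via 8)
5: 13.1  (via 7)
1: 13.3  (via 7)
3: 15.5  (via 1)
6: 20  (via 3)
9: 20.4  (via 3)
Shortest route: 4 → 8 → 7 → 1 → 3 → 9 = 20.4.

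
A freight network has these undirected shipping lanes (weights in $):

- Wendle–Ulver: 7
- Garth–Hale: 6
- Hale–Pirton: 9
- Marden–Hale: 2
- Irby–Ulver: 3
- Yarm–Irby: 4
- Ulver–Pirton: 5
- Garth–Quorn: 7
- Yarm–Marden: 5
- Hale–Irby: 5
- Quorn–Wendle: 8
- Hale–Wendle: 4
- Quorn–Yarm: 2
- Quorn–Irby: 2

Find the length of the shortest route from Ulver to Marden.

$10

Shortest distances from Ulver:
Ulver: 0
Irby: 3  (via Ulver)
Pirton: 5  (via Ulver)
Quorn: 5  (via Irby)
Wendle: 7  (via Ulver)
Yarm: 7  (via Irby)
Hale: 8  (via Irby)
Marden: 10  (via Hale)
Shortest route: Ulver → Irby → Hale → Marden = $10.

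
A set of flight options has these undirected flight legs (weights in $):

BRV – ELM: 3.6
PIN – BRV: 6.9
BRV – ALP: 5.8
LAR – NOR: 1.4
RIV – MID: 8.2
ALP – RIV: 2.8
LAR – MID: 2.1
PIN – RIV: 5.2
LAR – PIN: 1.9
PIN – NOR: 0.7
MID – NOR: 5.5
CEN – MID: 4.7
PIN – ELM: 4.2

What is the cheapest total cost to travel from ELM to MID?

Shortest distances from ELM:
ELM: 0
BRV: 3.6  (via ELM)
PIN: 4.2  (via ELM)
NOR: 4.9  (via PIN)
LAR: 6.1  (via PIN)
MID: 8.2  (via LAR)
Shortest route: ELM–PIN–LAR–MID = $8.2.

$8.2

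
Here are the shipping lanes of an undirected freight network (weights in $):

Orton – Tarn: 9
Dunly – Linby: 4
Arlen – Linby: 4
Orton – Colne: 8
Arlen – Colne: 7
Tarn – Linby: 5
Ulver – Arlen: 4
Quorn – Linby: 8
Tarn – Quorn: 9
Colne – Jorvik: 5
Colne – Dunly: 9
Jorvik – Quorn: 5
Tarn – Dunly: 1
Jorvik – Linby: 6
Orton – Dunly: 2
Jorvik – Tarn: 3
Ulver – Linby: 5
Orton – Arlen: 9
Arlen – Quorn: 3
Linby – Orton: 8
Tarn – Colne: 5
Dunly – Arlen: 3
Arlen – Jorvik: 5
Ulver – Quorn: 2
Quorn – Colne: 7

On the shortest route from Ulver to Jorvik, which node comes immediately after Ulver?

Candidate routes:
Ulver–Arlen–Jorvik: 4+5 = 9
Ulver–Quorn–Jorvik: 2+5 = 7
The minimum is $7 via Ulver–Quorn–Jorvik.
So from Ulver the first move is to Quorn.

Quorn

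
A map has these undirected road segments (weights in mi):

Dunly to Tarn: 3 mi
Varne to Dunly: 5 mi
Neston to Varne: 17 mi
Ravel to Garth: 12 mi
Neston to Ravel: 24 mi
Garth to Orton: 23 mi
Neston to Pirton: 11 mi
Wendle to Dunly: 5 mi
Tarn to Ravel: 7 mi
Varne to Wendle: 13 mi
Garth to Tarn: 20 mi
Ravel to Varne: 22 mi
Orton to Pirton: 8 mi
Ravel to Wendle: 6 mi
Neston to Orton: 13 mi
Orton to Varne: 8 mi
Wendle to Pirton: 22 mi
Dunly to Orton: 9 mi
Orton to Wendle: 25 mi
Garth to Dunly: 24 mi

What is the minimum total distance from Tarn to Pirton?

Shortest distances from Tarn:
Tarn: 0
Dunly: 3  (via Tarn)
Ravel: 7  (via Tarn)
Varne: 8  (via Dunly)
Wendle: 8  (via Dunly)
Orton: 12  (via Dunly)
Garth: 19  (via Ravel)
Pirton: 20  (via Orton)
Shortest route: Tarn → Dunly → Orton → Pirton = 20 mi.

20 mi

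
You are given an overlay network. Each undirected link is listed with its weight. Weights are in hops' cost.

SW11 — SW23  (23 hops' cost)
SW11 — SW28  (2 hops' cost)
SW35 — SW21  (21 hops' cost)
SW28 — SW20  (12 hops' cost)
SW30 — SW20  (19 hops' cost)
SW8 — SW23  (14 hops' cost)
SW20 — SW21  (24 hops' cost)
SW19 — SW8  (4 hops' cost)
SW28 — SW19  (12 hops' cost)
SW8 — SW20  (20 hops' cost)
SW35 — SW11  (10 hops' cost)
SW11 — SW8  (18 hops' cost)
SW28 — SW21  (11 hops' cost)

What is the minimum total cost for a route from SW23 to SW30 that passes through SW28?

Shortest SW23→SW28: SW23–SW11–SW28 = 25
Best SW28 to SW30: SW28–SW20–SW30 costing 31
Total via SW28: 25 + 31 = 56 hops' cost.

56 hops' cost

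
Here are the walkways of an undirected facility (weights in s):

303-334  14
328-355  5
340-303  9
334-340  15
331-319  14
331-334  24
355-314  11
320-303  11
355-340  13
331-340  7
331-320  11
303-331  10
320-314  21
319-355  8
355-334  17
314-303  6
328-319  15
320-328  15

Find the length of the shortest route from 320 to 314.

Shortest distances from 320:
320: 0
303: 11  (via 320)
331: 11  (via 320)
328: 15  (via 320)
314: 17  (via 303)
Shortest route: 320 → 303 → 314 = 17 s.

17 s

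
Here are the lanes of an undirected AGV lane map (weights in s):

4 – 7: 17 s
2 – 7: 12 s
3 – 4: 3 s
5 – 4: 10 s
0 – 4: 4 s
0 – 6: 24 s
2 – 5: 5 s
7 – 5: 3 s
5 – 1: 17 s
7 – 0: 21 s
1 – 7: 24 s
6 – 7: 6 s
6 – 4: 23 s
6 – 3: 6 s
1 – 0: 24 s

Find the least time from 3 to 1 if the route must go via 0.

31 s

Shortest 3→0: 3–4–0 = 7
Shortest 0→1: 0–1 = 24
Total via 0: 7 + 24 = 31 s.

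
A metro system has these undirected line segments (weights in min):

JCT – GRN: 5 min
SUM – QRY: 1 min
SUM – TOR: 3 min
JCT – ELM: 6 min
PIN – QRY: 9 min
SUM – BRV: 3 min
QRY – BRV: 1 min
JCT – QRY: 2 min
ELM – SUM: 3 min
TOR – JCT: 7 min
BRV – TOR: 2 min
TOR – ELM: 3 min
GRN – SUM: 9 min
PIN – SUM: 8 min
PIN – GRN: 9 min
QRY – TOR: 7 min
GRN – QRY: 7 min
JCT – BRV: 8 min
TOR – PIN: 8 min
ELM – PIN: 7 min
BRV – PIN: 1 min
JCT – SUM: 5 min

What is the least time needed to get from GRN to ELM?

11 min

Enumerating some paths:
GRN - JCT - SUM - ELM: 5+5+3 = 13
GRN - SUM - ELM: 9+3 = 12
GRN - JCT - ELM: 5+6 = 11
The minimum is 11 min via GRN - JCT - ELM.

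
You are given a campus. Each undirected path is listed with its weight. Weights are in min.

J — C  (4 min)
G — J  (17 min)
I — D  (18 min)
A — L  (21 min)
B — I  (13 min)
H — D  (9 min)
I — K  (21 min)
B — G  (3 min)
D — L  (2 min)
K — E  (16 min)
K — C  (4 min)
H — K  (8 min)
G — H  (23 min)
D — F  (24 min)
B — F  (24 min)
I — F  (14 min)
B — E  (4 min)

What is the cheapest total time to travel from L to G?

Settle nodes by increasing distance from L:
L: 0
D: 2  (via L)
H: 11  (via D)
K: 19  (via H)
I: 20  (via D)
A: 21  (via L)
C: 23  (via K)
F: 26  (via D)
J: 27  (via C)
B: 33  (via I)
G: 34  (via H)
Shortest route: L → D → H → G = 34 min.

34 min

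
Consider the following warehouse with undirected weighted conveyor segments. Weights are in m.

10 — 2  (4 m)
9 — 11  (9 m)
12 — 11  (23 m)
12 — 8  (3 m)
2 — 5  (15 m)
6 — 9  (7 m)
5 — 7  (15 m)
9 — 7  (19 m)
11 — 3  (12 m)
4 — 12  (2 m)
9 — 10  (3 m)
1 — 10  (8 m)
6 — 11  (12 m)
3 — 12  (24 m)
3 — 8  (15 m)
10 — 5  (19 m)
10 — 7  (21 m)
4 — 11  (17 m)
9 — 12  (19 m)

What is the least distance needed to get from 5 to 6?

Enumerating some paths:
5–10–9–6: 19+3+7 = 29
5–7–9–6: 15+19+7 = 41
The minimum is 29 m via 5–10–9–6.

29 m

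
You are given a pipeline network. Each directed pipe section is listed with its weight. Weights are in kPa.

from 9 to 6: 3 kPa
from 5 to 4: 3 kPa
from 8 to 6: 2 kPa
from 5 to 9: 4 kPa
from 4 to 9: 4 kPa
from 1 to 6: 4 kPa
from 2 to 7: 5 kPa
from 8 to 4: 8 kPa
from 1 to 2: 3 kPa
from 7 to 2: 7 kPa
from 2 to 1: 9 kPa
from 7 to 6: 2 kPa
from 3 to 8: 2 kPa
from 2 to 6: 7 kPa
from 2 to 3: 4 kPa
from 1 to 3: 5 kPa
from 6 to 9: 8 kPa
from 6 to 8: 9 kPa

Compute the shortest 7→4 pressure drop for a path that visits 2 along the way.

21 kPa

Best 7 to 2: 7 → 2 costing 7
Shortest 2→4: 2 → 3 → 8 → 4 = 14
Total via 2: 7 + 14 = 21 kPa.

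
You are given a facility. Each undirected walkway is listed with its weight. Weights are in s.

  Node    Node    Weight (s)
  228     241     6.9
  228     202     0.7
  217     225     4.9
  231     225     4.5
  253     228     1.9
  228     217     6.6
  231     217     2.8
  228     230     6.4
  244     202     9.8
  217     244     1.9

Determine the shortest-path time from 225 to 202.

12.2 s

Shortest distances from 225:
225: 0
231: 4.5  (via 225)
217: 4.9  (via 225)
244: 6.8  (via 217)
228: 11.5  (via 217)
202: 12.2  (via 228)
Shortest route: 225–217–228–202 = 12.2 s.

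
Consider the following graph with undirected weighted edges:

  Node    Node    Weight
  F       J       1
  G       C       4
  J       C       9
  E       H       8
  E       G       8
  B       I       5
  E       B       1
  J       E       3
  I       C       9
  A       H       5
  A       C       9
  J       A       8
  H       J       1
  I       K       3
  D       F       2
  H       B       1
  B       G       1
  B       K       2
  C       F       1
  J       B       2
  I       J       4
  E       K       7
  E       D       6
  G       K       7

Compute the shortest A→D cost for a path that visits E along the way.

Shortest A→E: A → H → B → E = 7
Shortest E→D: E → D = 6
Total via E: 7 + 6 = 13.

13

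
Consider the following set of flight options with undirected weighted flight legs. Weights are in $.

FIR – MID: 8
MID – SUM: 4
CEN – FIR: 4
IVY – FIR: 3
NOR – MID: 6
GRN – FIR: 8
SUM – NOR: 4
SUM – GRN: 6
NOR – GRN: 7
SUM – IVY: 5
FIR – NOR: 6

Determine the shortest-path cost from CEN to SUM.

$12

Enumerating some paths:
CEN → FIR → NOR → SUM: 4+6+4 = 14
CEN → FIR → IVY → SUM: 4+3+5 = 12
The minimum is $12 via CEN → FIR → IVY → SUM.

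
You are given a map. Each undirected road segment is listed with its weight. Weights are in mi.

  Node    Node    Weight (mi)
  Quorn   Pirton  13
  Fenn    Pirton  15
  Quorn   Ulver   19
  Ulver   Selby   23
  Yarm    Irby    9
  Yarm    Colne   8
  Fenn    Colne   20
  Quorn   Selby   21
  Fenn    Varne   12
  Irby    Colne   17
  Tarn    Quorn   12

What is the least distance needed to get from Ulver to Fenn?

47 mi

Running Dijkstra from Ulver:
Ulver: 0
Quorn: 19  (via Ulver)
Selby: 23  (via Ulver)
Tarn: 31  (via Quorn)
Pirton: 32  (via Quorn)
Fenn: 47  (via Pirton)
Shortest route: Ulver–Quorn–Pirton–Fenn = 47 mi.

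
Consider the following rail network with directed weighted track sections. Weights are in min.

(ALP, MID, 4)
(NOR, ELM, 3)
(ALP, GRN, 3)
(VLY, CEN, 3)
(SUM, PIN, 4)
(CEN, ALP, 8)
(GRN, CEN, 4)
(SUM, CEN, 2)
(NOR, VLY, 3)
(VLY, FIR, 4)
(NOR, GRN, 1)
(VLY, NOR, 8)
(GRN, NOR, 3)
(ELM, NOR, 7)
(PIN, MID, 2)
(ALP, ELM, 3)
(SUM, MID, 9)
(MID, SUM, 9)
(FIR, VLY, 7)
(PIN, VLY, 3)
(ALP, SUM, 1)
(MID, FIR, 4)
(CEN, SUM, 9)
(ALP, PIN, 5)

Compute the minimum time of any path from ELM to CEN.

12 min

Candidate routes:
ELM → NOR → GRN → CEN: 7+1+4 = 12
ELM → NOR → VLY → CEN: 7+3+3 = 13
The minimum is 12 min via ELM → NOR → GRN → CEN.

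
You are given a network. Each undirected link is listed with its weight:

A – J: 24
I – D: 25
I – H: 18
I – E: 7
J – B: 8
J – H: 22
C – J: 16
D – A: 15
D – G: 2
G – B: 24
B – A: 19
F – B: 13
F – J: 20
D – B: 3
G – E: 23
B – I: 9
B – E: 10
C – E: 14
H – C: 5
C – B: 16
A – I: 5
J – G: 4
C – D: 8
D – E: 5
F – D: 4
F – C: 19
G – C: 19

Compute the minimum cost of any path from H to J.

19

Enumerating some paths:
H–C–D–G–J: 5+8+2+4 = 19
H–C–J: 5+16 = 21
H–J: 22 = 22
The minimum is 19 via H–C–D–G–J.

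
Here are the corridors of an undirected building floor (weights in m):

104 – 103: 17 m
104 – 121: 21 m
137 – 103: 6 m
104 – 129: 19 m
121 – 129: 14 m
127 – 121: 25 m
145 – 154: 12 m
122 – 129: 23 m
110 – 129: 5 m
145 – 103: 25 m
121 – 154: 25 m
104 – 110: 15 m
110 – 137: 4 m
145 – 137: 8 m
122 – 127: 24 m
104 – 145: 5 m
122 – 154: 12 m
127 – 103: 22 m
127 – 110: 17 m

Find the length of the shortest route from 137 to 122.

32 m

Enumerating some paths:
137 - 110 - 104 - 145 - 154 - 122: 4+15+5+12+12 = 48
137 - 103 - 127 - 122: 6+22+24 = 52
137 - 110 - 127 - 122: 4+17+24 = 45
137 - 110 - 129 - 122: 4+5+23 = 32
Cheapest is 137 - 110 - 129 - 122 at 32 m.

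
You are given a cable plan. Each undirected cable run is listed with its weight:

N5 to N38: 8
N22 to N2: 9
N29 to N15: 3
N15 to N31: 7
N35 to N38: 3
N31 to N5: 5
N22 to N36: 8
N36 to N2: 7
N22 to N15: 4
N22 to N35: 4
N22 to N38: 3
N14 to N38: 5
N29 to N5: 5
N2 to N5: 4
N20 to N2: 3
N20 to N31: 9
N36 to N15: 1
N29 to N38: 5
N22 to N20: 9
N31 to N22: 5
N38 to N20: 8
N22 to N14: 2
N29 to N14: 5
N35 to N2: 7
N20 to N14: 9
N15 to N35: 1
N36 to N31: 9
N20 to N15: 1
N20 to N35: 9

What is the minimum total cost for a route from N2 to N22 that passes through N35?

Best N2 to N35: N2–N20–N15–N35 costing 5
Shortest N35→N22: N35–N22 = 4
Total via N35: 5 + 4 = 9.

9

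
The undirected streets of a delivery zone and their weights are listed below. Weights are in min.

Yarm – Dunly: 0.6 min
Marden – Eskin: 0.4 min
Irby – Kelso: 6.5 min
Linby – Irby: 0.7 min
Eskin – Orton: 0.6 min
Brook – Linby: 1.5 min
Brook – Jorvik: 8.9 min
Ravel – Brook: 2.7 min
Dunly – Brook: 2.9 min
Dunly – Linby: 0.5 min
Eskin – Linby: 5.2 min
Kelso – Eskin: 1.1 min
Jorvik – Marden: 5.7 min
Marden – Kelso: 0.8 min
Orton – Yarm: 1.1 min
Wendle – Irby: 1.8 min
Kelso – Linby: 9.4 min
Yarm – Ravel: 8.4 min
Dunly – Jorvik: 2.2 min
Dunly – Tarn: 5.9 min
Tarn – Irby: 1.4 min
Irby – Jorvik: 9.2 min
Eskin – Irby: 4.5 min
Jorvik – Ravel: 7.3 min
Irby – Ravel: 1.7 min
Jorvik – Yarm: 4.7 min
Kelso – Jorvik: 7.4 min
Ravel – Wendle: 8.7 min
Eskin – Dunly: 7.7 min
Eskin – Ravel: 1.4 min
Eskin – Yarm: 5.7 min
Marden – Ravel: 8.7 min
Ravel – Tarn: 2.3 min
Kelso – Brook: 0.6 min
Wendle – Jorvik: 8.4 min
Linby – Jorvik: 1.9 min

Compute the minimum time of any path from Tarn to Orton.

4.3 min

Shortest distances from Tarn:
Tarn: 0
Irby: 1.4  (via Tarn)
Linby: 2.1  (via Irby)
Ravel: 2.3  (via Tarn)
Dunly: 2.6  (via Linby)
Yarm: 3.2  (via Dunly)
Wendle: 3.2  (via Irby)
Brook: 3.6  (via Linby)
Eskin: 3.7  (via Ravel)
Jorvik: 4  (via Linby)
Marden: 4.1  (via Eskin)
Kelso: 4.2  (via Brook)
Orton: 4.3  (via Yarm)
Shortest route: Tarn → Irby → Linby → Dunly → Yarm → Orton = 4.3 min.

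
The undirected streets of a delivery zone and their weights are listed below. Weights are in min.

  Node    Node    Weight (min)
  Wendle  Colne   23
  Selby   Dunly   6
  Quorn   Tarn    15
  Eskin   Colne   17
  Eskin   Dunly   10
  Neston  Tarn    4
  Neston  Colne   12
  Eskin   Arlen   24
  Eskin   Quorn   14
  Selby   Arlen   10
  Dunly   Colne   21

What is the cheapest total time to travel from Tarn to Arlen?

Shortest distances from Tarn:
Tarn: 0
Neston: 4  (via Tarn)
Quorn: 15  (via Tarn)
Colne: 16  (via Neston)
Eskin: 29  (via Quorn)
Dunly: 37  (via Colne)
Wendle: 39  (via Colne)
Selby: 43  (via Dunly)
Arlen: 53  (via Eskin)
Shortest route: Tarn–Quorn–Eskin–Arlen = 53 min.

53 min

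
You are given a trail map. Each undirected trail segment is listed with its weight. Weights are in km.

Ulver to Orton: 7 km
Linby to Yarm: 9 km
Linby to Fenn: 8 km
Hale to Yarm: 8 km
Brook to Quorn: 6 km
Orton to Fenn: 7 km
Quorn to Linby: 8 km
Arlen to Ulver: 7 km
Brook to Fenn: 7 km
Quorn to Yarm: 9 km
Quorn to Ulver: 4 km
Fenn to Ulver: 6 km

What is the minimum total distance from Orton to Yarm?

20 km

Enumerating some paths:
Orton–Fenn–Ulver–Quorn–Yarm: 7+6+4+9 = 26
Orton–Ulver–Quorn–Yarm: 7+4+9 = 20
Orton–Fenn–Linby–Yarm: 7+8+9 = 24
The minimum is 20 km via Orton–Ulver–Quorn–Yarm.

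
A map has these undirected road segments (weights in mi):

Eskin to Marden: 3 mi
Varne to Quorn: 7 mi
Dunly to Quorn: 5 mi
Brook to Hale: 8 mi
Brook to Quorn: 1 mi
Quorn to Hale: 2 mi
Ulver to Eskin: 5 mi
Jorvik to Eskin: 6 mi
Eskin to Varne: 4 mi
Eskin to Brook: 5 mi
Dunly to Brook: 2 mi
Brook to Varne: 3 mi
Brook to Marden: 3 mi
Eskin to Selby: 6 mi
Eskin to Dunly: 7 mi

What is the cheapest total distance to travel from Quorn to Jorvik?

Shortest distances from Quorn:
Quorn: 0
Brook: 1  (via Quorn)
Hale: 2  (via Quorn)
Dunly: 3  (via Brook)
Varne: 4  (via Brook)
Marden: 4  (via Brook)
Eskin: 6  (via Brook)
Ulver: 11  (via Eskin)
Jorvik: 12  (via Eskin)
Shortest route: Quorn–Brook–Eskin–Jorvik = 12 mi.

12 mi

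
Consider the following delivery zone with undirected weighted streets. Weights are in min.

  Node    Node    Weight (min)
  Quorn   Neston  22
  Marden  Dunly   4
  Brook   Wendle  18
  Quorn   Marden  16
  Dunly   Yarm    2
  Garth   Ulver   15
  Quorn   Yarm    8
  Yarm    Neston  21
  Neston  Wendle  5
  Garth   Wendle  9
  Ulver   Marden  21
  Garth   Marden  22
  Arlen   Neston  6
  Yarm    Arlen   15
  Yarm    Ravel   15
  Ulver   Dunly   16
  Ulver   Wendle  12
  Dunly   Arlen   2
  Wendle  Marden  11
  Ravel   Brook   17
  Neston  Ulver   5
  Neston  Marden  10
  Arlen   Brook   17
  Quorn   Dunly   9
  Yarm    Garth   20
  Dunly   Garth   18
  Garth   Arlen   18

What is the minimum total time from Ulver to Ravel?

Compare a few routes:
Ulver → Neston → Yarm → Ravel: 5+21+15 = 41
Ulver → Neston → Arlen → Dunly → Yarm → Ravel: 5+6+2+2+15 = 30
Ulver → Neston → Marden → Dunly → Yarm → Ravel: 5+10+4+2+15 = 36
Ulver → Dunly → Yarm → Ravel: 16+2+15 = 33
Cheapest is Ulver → Neston → Arlen → Dunly → Yarm → Ravel at 30 min.

30 min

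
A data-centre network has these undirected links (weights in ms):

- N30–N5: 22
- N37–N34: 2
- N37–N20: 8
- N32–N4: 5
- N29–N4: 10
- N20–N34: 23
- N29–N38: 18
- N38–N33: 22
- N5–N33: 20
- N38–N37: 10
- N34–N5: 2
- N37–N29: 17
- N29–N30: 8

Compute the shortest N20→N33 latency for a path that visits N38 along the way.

40 ms

Best N20 to N38: N20 → N37 → N38 costing 18
Best N38 to N33: N38 → N33 costing 22
Total via N38: 18 + 22 = 40 ms.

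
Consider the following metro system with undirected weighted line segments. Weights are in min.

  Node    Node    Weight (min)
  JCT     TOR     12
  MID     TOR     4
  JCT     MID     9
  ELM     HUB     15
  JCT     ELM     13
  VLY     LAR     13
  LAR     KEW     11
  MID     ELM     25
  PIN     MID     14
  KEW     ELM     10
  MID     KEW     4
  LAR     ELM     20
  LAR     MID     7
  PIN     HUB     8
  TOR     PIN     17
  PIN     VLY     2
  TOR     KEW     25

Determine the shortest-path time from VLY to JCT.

25 min

Running Dijkstra from VLY:
VLY: 0
PIN: 2  (via VLY)
HUB: 10  (via PIN)
LAR: 13  (via VLY)
MID: 16  (via PIN)
TOR: 19  (via PIN)
KEW: 20  (via MID)
JCT: 25  (via MID)
Shortest route: VLY–PIN–MID–JCT = 25 min.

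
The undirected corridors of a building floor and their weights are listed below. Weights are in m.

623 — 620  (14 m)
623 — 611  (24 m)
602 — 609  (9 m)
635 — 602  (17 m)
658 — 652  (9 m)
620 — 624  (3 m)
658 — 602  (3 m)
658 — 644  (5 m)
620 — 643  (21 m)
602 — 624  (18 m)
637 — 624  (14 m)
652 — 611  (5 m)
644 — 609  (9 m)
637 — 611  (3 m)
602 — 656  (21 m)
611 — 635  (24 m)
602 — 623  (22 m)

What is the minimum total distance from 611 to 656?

Candidate routes:
611 → 637 → 624 → 602 → 656: 3+14+18+21 = 56
611 → 652 → 658 → 602 → 656: 5+9+3+21 = 38
Cheapest is 611 → 652 → 658 → 602 → 656 at 38 m.

38 m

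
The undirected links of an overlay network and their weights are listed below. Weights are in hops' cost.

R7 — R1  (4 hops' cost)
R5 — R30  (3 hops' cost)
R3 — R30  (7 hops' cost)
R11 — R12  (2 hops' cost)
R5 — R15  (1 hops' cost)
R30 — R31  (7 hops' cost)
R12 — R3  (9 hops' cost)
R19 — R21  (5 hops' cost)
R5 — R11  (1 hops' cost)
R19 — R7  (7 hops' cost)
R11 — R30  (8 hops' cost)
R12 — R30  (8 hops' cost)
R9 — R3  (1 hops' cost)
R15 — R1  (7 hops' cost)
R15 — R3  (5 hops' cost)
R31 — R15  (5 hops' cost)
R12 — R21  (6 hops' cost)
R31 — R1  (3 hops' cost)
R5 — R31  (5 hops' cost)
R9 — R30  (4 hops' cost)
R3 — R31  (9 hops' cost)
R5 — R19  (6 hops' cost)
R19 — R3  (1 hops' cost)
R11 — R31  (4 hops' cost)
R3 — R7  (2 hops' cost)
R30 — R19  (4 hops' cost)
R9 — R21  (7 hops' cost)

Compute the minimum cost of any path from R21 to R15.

10 hops' cost

Shortest distances from R21:
R21: 0
R19: 5  (via R21)
R3: 6  (via R19)
R12: 6  (via R21)
R9: 7  (via R21)
R7: 8  (via R3)
R11: 8  (via R12)
R30: 9  (via R19)
R5: 9  (via R11)
R15: 10  (via R5)
Shortest route: R21 → R12 → R11 → R5 → R15 = 10 hops' cost.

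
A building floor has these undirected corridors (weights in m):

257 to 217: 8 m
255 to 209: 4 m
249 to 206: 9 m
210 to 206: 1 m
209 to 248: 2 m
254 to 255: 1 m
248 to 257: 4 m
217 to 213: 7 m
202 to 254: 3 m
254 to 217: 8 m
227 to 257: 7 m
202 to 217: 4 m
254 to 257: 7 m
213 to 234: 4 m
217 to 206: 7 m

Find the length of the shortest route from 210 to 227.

Settle nodes by increasing distance from 210:
210: 0
206: 1  (via 210)
217: 8  (via 206)
249: 10  (via 206)
202: 12  (via 217)
213: 15  (via 217)
254: 15  (via 202)
255: 16  (via 254)
257: 16  (via 217)
234: 19  (via 213)
248: 20  (via 257)
209: 20  (via 255)
227: 23  (via 257)
Shortest route: 210 → 206 → 217 → 257 → 227 = 23 m.

23 m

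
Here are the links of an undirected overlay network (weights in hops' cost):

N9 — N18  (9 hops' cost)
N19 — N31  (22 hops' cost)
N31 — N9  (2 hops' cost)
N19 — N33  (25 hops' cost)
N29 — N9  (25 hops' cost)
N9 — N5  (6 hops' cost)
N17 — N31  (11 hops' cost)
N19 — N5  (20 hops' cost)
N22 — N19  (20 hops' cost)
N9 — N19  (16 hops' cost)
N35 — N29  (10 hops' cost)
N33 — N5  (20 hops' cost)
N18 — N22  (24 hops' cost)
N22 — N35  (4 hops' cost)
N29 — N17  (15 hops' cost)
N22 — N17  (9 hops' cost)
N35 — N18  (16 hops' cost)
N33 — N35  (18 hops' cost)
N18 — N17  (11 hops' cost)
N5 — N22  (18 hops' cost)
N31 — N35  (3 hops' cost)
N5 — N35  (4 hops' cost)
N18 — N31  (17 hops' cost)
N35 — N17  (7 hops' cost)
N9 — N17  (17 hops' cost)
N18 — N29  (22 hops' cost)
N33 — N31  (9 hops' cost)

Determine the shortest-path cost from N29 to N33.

Running Dijkstra from N29:
N29: 0
N35: 10  (via N29)
N31: 13  (via N35)
N5: 14  (via N35)
N22: 14  (via N35)
N9: 15  (via N31)
N17: 15  (via N29)
N18: 22  (via N29)
N33: 22  (via N31)
Shortest route: N29–N35–N31–N33 = 22 hops' cost.

22 hops' cost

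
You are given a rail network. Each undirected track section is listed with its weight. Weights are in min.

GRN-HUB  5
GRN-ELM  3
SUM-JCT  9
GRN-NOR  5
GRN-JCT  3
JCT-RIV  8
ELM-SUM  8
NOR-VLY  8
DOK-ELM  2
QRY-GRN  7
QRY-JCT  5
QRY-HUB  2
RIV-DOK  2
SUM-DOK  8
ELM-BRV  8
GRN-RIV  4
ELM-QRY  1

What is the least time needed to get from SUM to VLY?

Compare a few routes:
SUM - JCT - GRN - NOR - VLY: 9+3+5+8 = 25
SUM - ELM - GRN - NOR - VLY: 8+3+5+8 = 24
The minimum is 24 min via SUM - ELM - GRN - NOR - VLY.

24 min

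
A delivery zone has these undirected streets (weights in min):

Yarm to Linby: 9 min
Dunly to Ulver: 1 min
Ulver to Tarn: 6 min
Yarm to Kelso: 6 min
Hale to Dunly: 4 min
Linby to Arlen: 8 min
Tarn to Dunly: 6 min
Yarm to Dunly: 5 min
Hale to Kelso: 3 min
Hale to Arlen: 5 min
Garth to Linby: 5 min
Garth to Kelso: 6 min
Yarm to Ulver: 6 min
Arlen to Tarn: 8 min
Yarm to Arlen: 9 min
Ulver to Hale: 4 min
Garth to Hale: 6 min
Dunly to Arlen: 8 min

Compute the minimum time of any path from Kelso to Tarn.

13 min

Enumerating some paths:
Kelso - Hale - Ulver - Tarn: 3+4+6 = 13
Kelso - Hale - Arlen - Tarn: 3+5+8 = 16
Kelso - Hale - Dunly - Ulver - Tarn: 3+4+1+6 = 14
Kelso - Hale - Ulver - Dunly - Tarn: 3+4+1+6 = 14
Cheapest is Kelso - Hale - Ulver - Tarn at 13 min.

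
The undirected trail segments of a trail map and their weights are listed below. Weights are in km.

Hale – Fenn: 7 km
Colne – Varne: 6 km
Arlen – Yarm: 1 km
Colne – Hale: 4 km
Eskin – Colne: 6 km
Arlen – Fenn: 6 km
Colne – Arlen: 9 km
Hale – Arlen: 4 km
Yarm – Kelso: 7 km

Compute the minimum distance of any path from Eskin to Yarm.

Settle nodes by increasing distance from Eskin:
Eskin: 0
Colne: 6  (via Eskin)
Hale: 10  (via Colne)
Varne: 12  (via Colne)
Arlen: 14  (via Hale)
Yarm: 15  (via Arlen)
Shortest route: Eskin → Colne → Hale → Arlen → Yarm = 15 km.

15 km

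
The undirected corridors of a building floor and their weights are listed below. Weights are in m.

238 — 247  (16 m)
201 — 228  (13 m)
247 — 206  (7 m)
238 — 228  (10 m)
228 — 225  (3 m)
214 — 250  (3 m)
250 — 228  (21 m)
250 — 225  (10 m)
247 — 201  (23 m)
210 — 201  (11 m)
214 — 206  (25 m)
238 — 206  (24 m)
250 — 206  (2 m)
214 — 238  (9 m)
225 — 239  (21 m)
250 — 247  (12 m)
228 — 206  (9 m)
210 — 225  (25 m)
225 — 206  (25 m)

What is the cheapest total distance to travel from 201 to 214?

27 m

Settle nodes by increasing distance from 201:
201: 0
210: 11  (via 201)
228: 13  (via 201)
225: 16  (via 228)
206: 22  (via 228)
238: 23  (via 228)
247: 23  (via 201)
250: 24  (via 206)
214: 27  (via 250)
Shortest route: 201–228–206–250–214 = 27 m.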